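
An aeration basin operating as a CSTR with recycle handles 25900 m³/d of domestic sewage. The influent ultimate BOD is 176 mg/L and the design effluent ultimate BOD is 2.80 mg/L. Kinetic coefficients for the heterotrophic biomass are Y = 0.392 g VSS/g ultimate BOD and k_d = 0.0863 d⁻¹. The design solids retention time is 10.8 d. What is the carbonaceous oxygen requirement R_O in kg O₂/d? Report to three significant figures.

Y_obs = Y / (1 + k_d θ_c) = 0.392 / (1 + 0.0863 × 10.8) = 0.392 / 1.932 = 0.2029.
Q·(S₀ − S) = 25900 × (176 − 2.80) × 10⁻³ = 4486 kg/d removed.
P_X = Y_obs·Q·(S₀ − S) = 0.2029 × 4486 = 910.2 kg VSS/d.
Carbonaceous O₂ demand = substrate oxidised − cell-mass equivalent = 4486 − 1.42 × 910.2 = 3193 kg O₂/d.

R_O ≈ 3190 kg O₂/d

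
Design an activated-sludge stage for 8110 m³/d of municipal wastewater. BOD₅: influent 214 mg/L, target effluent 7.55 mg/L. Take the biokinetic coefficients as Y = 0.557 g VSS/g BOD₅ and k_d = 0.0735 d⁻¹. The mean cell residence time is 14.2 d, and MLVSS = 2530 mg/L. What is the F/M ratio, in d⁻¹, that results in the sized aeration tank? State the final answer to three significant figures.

F/M ≈ 0.268 d⁻¹

From the SRT design equation V = Y Q (S₀−S) θ_c / [X (1 + k_d θ_c)] = 0.557 × 8110 × (214 − 7.55) × 14.2 / [2530 × (1 + 0.0735 × 14.2)] = 1.32×10^7 / 5171 = 2561 m³.
F/M = Q·S₀ / (V·X) = 8110 × 214 / (2561 × 2530) = 0.2678 g BOD₅·(g VSS·d)⁻¹.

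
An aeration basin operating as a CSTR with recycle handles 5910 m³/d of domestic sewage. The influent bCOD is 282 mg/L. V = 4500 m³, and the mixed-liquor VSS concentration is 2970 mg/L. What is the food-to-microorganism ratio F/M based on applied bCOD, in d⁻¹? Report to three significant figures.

F/M = applied load / biomass = Q·S₀/(V·X) = 5910 × 282 / (4500 × 2970) = 0.1247 d⁻¹.

F/M ≈ 0.125 d⁻¹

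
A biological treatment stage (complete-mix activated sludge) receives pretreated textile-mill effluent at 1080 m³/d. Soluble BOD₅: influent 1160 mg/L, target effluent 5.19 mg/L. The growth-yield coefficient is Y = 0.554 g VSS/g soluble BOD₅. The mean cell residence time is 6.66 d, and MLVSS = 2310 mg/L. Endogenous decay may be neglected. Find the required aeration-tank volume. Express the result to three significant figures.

V ≈ 1990 m³

With k_d = 0 the design equation reduces to V = Y Q (S₀−S) θ_c / X = 0.554 × 1080 × (1160 − 5.19) × 6.66 / 2310 = 1992 m³.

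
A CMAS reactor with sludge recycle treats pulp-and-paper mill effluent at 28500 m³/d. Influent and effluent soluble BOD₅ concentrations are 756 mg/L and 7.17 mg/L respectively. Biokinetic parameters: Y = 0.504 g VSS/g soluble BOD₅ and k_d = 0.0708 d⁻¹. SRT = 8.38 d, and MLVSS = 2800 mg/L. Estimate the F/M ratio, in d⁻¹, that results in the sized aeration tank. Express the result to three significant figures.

F/M ≈ 0.381 d⁻¹

Rearranging the biomass balance for a CMAS with decay, V = Y·Q·ΔS·θ_c / [X·(1+k_d θ_c)] = 0.504 × 28500 × (756 − 7.17) × 8.38 / [2800 × (1 + 0.0708 × 8.38)] = 9.01×10^7 / 4461 = 20204 m³.
F/M = applied load / biomass = Q·S₀/(V·X) = 28500 × 756 / (20204 × 2800) = 0.3809 d⁻¹.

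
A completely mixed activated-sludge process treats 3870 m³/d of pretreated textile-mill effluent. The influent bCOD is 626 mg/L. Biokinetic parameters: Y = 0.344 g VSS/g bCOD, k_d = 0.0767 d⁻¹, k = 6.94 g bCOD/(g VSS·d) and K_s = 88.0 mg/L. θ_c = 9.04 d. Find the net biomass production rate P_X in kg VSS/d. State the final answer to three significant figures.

Effluent substrate depends only on kinetics and SRT: S = K_s(1 + k_d θ_c) / [θ_c(Yk − k_d) − 1] = 88.0 × (1 + 0.0767 × 9.04) / [9.04 × (0.344 × 6.94 − 0.0767) − 1] = 149.0 / 19.89 = 7.493 mg/L.
Observed yield with endogenous decay: Y_obs = Y / (1 + k_d·θ_c) = 0.344 / (1 + 0.0767 × 9.04) = 0.344 / 1.693 = 0.2031 g VSS/g bCOD.
Substrate removed = Q·(S₀ − S) = 3870 m³/d × (626 − 7.49) g/m³ = 2.39×10^6 g/d = 2394 kg/d.
P_X = Y_obs · Q(S₀ − S) = 0.2031 × 2394 = 486.3 kg VSS/d.

P_X ≈ 486 kg VSS/d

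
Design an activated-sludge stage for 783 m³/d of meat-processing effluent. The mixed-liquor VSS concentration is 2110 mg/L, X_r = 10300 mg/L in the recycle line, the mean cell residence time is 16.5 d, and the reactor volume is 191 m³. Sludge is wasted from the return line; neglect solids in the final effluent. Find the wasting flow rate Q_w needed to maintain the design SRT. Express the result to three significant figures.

Q_w = (V·X)/(θ_c X_r) = 191.0 × 2110 / (16.5 × 10300) = 2.371 m³/d.

Q_w ≈ 2.37 m³/d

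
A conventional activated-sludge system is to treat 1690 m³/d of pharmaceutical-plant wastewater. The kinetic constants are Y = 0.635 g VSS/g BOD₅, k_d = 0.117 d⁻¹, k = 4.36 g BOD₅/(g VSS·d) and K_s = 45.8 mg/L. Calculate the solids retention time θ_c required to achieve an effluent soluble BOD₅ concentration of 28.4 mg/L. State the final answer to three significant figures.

Specific growth rate at S = 28.4 mg/L: μ = YkS/(K_s+S) = 0.635·4.36·28.4/(45.8+28.4) = 1.060 d⁻¹.
Then 1/θ_c = μ − k_d = 1.060 − 0.117 = 0.9427 d⁻¹, giving θ_c = 1.061 d.

θ_c ≈ 1.06 d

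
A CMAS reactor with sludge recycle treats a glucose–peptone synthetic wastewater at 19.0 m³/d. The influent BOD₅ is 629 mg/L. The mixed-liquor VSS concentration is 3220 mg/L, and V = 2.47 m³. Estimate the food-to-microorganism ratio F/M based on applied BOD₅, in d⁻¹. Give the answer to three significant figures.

Food-to-microorganism ratio F/M = Q S₀ / (V X) = 19.0 × 629 / (2.470 × 3220) = 1.503 d⁻¹.

F/M ≈ 1.50 d⁻¹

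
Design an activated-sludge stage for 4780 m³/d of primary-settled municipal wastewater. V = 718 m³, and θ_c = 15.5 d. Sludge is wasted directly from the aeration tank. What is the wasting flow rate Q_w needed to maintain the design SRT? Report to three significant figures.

Q_w ≈ 46.3 m³/d

For wasting at MLVSS concentration, Q_w = V/θ_c = 718.0/15.5 = 46.32 m³/d.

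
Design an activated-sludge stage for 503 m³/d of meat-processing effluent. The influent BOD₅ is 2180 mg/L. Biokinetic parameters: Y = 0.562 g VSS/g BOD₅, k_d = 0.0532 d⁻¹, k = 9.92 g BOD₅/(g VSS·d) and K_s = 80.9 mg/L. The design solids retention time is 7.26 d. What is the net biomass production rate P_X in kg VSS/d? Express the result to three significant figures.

P_X ≈ 444 kg VSS/d

Effluent substrate depends only on kinetics and SRT: S = K_s(1 + k_d θ_c) / [θ_c(Yk − k_d) − 1] = 80.9 × (1 + 0.0532 × 7.26) / [7.26 × (0.562 × 9.92 − 0.0532) − 1] = 112.1 / 39.09 = 2.869 mg/L.
Correct the yield for decay: Y_obs = Y/(1 + k_d θ_c) = 0.562 / (1 + 0.0532 × 7.26) = 0.562 / 1.386 = 0.4054.
ΔS = 2180 − 2.87 = 2177 mg/L, so the substrate removal rate is 503 × 2177/1000 = 1095 kg BOD₅/d.
P_X = Y_obs · Q(S₀ − S) = 0.4054 × 1095 = 444.0 kg VSS/d.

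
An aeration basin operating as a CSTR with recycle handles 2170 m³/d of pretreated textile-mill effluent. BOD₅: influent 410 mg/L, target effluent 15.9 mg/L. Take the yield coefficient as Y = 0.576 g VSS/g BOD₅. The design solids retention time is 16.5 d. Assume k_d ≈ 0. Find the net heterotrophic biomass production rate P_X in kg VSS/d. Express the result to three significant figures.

P_X ≈ 493 kg VSS/d

No decay correction is needed, so Y_obs = Y = 0.576.
Substrate removed = Q·(S₀ − S) = 2170 m³/d × (410 − 15.9) g/m³ = 8.55×10^5 g/d = 855.2 kg/d.
Net biomass production P_X = Y_obs × Q·(S₀ − S) = 0.5760 × 855.2 = 492.6 kg VSS/d.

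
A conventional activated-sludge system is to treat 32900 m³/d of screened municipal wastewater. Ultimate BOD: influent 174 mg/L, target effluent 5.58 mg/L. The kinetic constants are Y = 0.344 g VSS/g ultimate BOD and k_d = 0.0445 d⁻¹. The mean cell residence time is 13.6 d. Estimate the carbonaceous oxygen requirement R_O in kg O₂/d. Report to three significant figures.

Observed yield with endogenous decay: Y_obs = Y / (1 + k_d·θ_c) = 0.344 / (1 + 0.0445 × 13.6) = 0.344 / 1.605 = 0.2143 g VSS/g ultimate BOD.
ΔS = 174 − 5.58 = 168.4 mg/L, so the substrate removal rate is 32900 × 168.4/1000 = 5541 kg ultimate BOD/d.
Biomass synthesised: P_X = Y_obs × 5541 = 1187 kg VSS/d.
R_O = Q·(S₀ − S) − 1.42·P_X = 5541 − 1.42 × 1187 = 3855 kg O₂/d.

R_O ≈ 3850 kg O₂/d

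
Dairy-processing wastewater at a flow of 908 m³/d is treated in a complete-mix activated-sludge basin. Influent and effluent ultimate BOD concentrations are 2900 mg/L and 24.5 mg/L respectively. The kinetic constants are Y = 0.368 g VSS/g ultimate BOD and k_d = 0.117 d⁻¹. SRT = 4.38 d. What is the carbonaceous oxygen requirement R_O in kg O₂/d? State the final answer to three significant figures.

Observed yield with endogenous decay: Y_obs = Y / (1 + k_d·θ_c) = 0.368 / (1 + 0.117 × 4.38) = 0.368 / 1.512 = 0.2433 g VSS/g ultimate BOD.
Mass of ultimate BOD removed per day: Q(S₀ − S) = 908 × 2876 g/m³ = 2611 kg/d.
Net sludge production P_X = 0.2433 × 2611 = 635.3 kg VSS/d.
Carbonaceous O₂ demand = substrate oxidised − cell-mass equivalent = 2611 − 1.42 × 635.3 = 1709 kg O₂/d.

R_O ≈ 1710 kg O₂/d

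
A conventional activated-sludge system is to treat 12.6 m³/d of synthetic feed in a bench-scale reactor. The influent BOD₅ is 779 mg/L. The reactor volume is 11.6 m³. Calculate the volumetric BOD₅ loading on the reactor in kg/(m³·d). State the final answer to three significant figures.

Volumetric loading L_v = Q·S₀ / V = 12.6 × 779 g/m³ / 11.60 m³ = 846.2 g/(m³·d) = 0.8462 kg BOD₅/(m³·d).

L_v ≈ 0.846 kg BOD₅/(m³·d)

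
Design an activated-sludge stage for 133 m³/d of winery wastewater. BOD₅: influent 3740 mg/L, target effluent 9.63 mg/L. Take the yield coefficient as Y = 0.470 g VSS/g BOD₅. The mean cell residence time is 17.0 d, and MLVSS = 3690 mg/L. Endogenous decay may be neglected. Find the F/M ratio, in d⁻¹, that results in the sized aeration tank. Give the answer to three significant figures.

Biomass mass balance (decay neglected): V·X = Y·Q·(S₀ − S)·θ_c, so V = 0.470 × 133 × (3740 − 9.63) × 17.0 / 3690 = 1074 m³.
Food-to-microorganism ratio F/M = Q S₀ / (V X) = 133 × 3740 / (1074 × 3690) = 0.1255 d⁻¹.

F/M ≈ 0.125 d⁻¹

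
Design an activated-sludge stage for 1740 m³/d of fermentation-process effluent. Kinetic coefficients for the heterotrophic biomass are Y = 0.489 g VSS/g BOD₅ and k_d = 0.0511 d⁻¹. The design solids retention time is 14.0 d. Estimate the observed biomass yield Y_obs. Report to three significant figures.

Y_obs = Y / (1 + k_d θ_c) = 0.489 / (1 + 0.0511 × 14.0) = 0.489 / 1.715 = 0.2851.

Y_obs ≈ 0.285 g VSS/g BOD₅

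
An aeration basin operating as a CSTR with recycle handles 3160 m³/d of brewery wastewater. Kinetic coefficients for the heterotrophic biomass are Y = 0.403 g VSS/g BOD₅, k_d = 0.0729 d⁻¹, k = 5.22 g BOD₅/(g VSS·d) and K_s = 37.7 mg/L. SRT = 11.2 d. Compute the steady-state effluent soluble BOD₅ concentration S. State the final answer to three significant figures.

S ≈ 3.15 mg/L

From the Monod/SRT balance for a CMAS, S = K_s·(1+k_d θ_c)/[θ_c·(Y k − k_d) − 1] = 37.7 × (1 + 0.0729 × 11.2) / [11.2 × (0.403 × 5.22 − 0.0729) − 1] = 68.48 / 21.74 = 3.149 mg/L.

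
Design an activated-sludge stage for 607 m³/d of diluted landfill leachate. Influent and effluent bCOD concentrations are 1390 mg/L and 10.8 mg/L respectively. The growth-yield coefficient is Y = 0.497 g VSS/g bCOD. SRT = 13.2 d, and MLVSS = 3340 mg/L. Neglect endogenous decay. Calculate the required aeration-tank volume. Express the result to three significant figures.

V·X = Y·Q·ΔS·θ_c gives V = 0.497 × 607 × (1390 − 10.8) × 13.2 / 3340 = 1644 m³.

V ≈ 1640 m³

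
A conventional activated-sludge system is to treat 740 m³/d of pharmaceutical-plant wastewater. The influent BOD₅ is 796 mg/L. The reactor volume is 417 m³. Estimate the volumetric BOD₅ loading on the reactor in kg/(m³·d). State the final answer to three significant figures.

L_v ≈ 1.41 kg BOD₅/(m³·d)

L_v = Q S₀ / V = 740 × 796 × 10⁻³ / 417.0 = 1.413 kg/(m³·d).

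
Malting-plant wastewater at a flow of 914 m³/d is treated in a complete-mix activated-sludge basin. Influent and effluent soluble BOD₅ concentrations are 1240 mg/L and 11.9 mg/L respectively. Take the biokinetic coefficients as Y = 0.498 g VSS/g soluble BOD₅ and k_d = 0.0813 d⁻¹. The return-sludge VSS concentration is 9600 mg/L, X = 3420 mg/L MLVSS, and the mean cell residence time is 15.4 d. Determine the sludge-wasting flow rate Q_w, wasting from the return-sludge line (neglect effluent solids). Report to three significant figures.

Q_w ≈ 25.9 m³/d

Steady-state biomass mass balance: V·X·(1 + k_d·θ_c) = Y·Q·(S₀ − S)·θ_c, so V = 0.498 × 914 × (1240 − 11.9) × 15.4 / [3420 × (1 + 0.0813 × 15.4)] = 8.61×10^6 / 7702 = 1118 m³.
θ_c = V·X/(Q_w·X_r) when wasting from the recycle, so Q_w = V·X/(θ_c·X_r) = 1118 × 3420 / (15.4 × 9600) = 25.86 m³/d.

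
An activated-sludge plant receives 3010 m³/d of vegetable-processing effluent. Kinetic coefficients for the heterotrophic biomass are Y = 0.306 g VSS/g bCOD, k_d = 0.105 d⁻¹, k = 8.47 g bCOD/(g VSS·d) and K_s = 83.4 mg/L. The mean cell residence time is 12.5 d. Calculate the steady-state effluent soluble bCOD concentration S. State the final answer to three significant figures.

S ≈ 6.41 mg/L

Effluent substrate depends only on kinetics and SRT: S = K_s(1 + k_d θ_c) / [θ_c(Yk − k_d) − 1] = 83.4 × (1 + 0.105 × 12.5) / [12.5 × (0.306 × 8.47 − 0.105) − 1] = 192.9 / 30.09 = 6.411 mg/L.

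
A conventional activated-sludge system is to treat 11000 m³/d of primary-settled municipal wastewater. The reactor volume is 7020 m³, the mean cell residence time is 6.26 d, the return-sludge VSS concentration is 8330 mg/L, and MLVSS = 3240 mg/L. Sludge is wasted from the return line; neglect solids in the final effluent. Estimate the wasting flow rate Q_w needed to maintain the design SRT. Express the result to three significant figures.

Wasting from the return line (neglecting effluent solids): Q_w = V·X / (θ_c·X_r) = 7020 × 3240 / (6.26 × 8330) = 436.2 m³/d.

Q_w ≈ 436 m³/d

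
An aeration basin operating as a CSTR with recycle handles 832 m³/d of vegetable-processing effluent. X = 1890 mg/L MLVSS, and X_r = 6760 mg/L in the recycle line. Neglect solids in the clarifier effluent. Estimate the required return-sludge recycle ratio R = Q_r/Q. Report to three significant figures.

R = Q_r/Q = X/(X_r − X) = 1890 / (6760 − 1890) = 0.3881.

R ≈ 0.388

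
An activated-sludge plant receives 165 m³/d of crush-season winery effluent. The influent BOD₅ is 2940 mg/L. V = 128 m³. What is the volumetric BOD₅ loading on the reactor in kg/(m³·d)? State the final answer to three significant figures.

Applied BOD₅ load per unit volume = Q·S₀/V = (165 × 2940/1000)/128.0 = 3.790 kg BOD₅·m⁻³·d⁻¹.

L_v ≈ 3.79 kg BOD₅/(m³·d)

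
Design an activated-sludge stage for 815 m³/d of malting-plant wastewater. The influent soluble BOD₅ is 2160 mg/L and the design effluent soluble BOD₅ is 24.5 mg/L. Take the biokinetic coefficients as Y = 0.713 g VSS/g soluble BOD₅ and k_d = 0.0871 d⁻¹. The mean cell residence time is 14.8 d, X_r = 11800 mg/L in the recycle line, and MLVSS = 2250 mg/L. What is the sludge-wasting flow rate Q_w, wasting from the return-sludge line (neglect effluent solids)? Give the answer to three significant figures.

Rearranging the biomass balance for a CMAS with decay, V = Y·Q·ΔS·θ_c / [X·(1+k_d θ_c)] = 0.713 × 815 × (2160 − 24.5) × 14.8 / [2250 × (1 + 0.0871 × 14.8)] = 1.84×10^7 / 5150 = 3566 m³.
Q_w = (V·X)/(θ_c X_r) = 3566 × 2250 / (14.8 × 11800) = 45.94 m³/d.

Q_w ≈ 45.9 m³/d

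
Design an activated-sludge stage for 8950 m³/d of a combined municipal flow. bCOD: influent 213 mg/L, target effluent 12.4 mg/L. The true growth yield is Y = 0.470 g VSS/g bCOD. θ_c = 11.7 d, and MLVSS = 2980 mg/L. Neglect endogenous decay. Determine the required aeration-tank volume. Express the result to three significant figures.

Biomass mass balance (decay neglected): V·X = Y·Q·(S₀ − S)·θ_c, so V = 0.470 × 8950 × (213 − 12.4) × 11.7 / 2980 = 3313 m³.

V ≈ 3310 m³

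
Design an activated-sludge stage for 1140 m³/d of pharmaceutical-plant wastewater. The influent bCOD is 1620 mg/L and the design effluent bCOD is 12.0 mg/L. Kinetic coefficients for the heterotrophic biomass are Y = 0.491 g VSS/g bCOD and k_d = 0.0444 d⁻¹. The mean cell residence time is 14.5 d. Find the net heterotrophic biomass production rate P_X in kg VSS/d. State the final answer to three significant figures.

Observed yield with endogenous decay: Y_obs = Y / (1 + k_d·θ_c) = 0.491 / (1 + 0.0444 × 14.5) = 0.491 / 1.644 = 0.2987 g VSS/g bCOD.
ΔS = 1620 − 12.0 = 1608 mg/L, so the substrate removal rate is 1140 × 1608/1000 = 1833 kg bCOD/d.
Biomass produced: P_X = Y_obs·Q·ΔS = 0.2987 × 1833 ≈ 547.5 kg VSS/d.

P_X ≈ 548 kg VSS/d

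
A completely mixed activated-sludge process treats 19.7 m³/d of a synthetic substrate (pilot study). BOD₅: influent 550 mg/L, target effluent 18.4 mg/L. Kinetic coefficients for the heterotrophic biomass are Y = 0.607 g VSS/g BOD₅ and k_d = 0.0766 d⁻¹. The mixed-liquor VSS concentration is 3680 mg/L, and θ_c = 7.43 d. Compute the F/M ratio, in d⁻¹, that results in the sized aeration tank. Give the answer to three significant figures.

F/M ≈ 0.360 d⁻¹

Rearranging the biomass balance for a CMAS with decay, V = Y·Q·ΔS·θ_c / [X·(1+k_d θ_c)] = 0.607 × 19.7 × (550 − 18.4) × 7.43 / [3680 × (1 + 0.0766 × 7.43)] = 4.72×10^4 / 5774 = 8.179 m³.
F/M = applied load / biomass = Q·S₀/(V·X) = 19.7 × 550 / (8.179 × 3680) = 0.3600 d⁻¹.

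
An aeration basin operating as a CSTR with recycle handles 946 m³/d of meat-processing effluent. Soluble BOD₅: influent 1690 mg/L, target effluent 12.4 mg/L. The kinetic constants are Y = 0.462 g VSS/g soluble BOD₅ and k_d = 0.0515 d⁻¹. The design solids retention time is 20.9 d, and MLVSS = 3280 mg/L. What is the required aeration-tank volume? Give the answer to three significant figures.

V ≈ 2250 m³

Rearranging the biomass balance for a CMAS with decay, V = Y·Q·ΔS·θ_c / [X·(1+k_d θ_c)] = 0.462 × 946 × (1690 − 12.4) × 20.9 / [3280 × (1 + 0.0515 × 20.9)] = 1.53×10^7 / 6810 = 2250 m³.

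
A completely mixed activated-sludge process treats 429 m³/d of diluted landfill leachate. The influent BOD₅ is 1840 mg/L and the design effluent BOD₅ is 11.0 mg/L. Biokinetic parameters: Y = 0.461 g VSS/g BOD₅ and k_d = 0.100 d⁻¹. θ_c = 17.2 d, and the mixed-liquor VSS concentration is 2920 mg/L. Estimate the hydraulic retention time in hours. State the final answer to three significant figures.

τ ≈ 43.8 h

From the SRT design equation V = Y Q (S₀−S) θ_c / [X (1 + k_d θ_c)] = 0.461 × 429 × (1840 − 11.0) × 17.2 / [2920 × (1 + 0.100 × 17.2)] = 6.22×10^6 / 7942 = 783.3 m³.
Hydraulic retention time τ = V/Q = 783.3 / 429 = 1.826 d = 43.82 h.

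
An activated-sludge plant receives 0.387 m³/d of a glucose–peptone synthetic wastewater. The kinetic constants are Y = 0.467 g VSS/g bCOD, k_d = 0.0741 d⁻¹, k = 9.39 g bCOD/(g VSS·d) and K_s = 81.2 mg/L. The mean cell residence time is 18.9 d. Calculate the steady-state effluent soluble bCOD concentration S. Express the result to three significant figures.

From the Monod/SRT balance for a CMAS, S = K_s·(1+k_d θ_c)/[θ_c·(Y k − k_d) − 1] = 81.2 × (1 + 0.0741 × 18.9) / [18.9 × (0.467 × 9.39 − 0.0741) − 1] = 194.9 / 80.48 = 2.422 mg/L.

S ≈ 2.42 mg/L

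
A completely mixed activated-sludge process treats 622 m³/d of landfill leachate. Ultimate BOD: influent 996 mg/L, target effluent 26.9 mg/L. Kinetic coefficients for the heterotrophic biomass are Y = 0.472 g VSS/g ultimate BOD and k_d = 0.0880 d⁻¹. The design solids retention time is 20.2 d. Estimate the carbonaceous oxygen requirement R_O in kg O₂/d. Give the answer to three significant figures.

The observed yield is Y_obs = Y/(1 + k_d·θ_c) = 0.472 / (1 + 0.0880 × 20.2) = 0.472 / 2.778 = 0.1699 g VSS per g ultimate BOD removed.
Substrate removed = Q·(S₀ − S) = 622 m³/d × (996 − 26.9) g/m³ = 6.03×10^5 g/d = 602.8 kg/d.
Net sludge production P_X = 0.1699 × 602.8 = 102.4 kg VSS/d.
R_O = Q·ΔS − 1.42 P_X = 602.8 − 145.5 = 457.3 kg O₂/d.

R_O ≈ 457 kg O₂/d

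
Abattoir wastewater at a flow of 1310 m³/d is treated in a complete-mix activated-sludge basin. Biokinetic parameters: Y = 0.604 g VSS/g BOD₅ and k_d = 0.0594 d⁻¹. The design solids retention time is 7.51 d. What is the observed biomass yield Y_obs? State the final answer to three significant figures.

Y_obs = Y / (1 + k_d θ_c) = 0.604 / (1 + 0.0594 × 7.51) = 0.604 / 1.446 = 0.4177.

Y_obs ≈ 0.418 g VSS/g BOD₅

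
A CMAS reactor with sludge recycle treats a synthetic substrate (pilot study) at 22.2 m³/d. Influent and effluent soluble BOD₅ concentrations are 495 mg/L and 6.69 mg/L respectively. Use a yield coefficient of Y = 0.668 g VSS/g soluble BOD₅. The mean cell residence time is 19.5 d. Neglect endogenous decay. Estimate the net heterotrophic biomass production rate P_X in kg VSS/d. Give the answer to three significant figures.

P_X ≈ 7.24 kg VSS/d

Since k_d ≈ 0, Y_obs = Y = 0.668 g VSS/g soluble BOD₅.
ΔS = 495 − 6.69 = 488.3 mg/L, so the substrate removal rate is 22.2 × 488.3/1000 = 10.84 kg soluble BOD₅/d.
P_X = Y_obs · Q(S₀ − S) = 0.6680 × 10.84 = 7.241 kg VSS/d.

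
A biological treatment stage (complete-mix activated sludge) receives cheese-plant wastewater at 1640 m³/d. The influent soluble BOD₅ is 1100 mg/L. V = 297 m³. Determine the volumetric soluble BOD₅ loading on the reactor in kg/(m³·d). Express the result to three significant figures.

L_v ≈ 6.07 kg soluble BOD₅/(m³·d)

Applied soluble BOD₅ load per unit volume = Q·S₀/V = (1640 × 1100/1000)/297.0 = 6.074 kg soluble BOD₅·m⁻³·d⁻¹.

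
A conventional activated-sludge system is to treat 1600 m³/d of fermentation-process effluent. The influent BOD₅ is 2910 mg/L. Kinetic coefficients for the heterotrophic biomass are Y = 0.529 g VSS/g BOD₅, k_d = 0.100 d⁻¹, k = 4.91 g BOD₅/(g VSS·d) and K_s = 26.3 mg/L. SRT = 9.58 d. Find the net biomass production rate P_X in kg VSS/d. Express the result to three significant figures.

Effluent substrate depends only on kinetics and SRT: S = K_s(1 + k_d θ_c) / [θ_c(Yk − k_d) − 1] = 26.3 × (1 + 0.100 × 9.58) / [9.58 × (0.529 × 4.91 − 0.100) − 1] = 51.50 / 22.92 = 2.246 mg/L.
Correct the yield for decay: Y_obs = Y/(1 + k_d θ_c) = 0.529 / (1 + 0.100 × 9.58) = 0.529 / 1.958 = 0.2702.
ΔS = 2910 − 2.25 = 2908 mg/L, so the substrate removal rate is 1600 × 2908/1000 = 4652 kg BOD₅/d.
Biomass produced: P_X = Y_obs·Q·ΔS = 0.2702 × 4652 ≈ 1257 kg VSS/d.

P_X ≈ 1260 kg VSS/d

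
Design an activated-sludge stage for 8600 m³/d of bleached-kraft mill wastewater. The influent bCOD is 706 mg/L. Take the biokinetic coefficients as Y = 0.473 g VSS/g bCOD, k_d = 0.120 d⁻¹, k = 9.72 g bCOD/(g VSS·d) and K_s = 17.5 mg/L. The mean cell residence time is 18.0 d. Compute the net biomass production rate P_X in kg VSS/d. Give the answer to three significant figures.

Effluent substrate depends only on kinetics and SRT: S = K_s(1 + k_d θ_c) / [θ_c(Yk − k_d) − 1] = 17.5 × (1 + 0.120 × 18.0) / [18.0 × (0.473 × 9.72 − 0.120) − 1] = 55.30 / 79.60 = 0.6948 mg/L.
Observed yield with endogenous decay: Y_obs = Y / (1 + k_d·θ_c) = 0.473 / (1 + 0.120 × 18.0) = 0.473 / 3.160 = 0.1497 g VSS/g bCOD.
Q·(S₀ − S) = 8600 × (706 − 0.695) × 10⁻³ = 6066 kg/d removed.
Biomass produced: P_X = Y_obs·Q·ΔS = 0.1497 × 6066 ≈ 907.9 kg VSS/d.

P_X ≈ 908 kg VSS/d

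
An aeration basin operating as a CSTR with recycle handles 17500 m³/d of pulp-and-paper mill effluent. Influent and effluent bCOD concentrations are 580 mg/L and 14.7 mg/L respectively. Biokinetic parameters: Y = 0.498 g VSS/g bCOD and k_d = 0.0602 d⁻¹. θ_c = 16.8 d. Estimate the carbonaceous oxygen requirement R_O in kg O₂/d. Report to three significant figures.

R_O ≈ 6410 kg O₂/d

Correct the yield for decay: Y_obs = Y/(1 + k_d θ_c) = 0.498 / (1 + 0.0602 × 16.8) = 0.498 / 2.011 = 0.2476.
Substrate removed = Q·(S₀ − S) = 17500 m³/d × (580 − 14.7) g/m³ = 9.89×10^6 g/d = 9893 kg/d.
Net sludge production P_X = 0.2476 × 9893 = 2449 kg VSS/d.
R_O = Q·(S₀ − S) − 1.42·P_X = 9893 − 1.42 × 2449 = 6415 kg O₂/d.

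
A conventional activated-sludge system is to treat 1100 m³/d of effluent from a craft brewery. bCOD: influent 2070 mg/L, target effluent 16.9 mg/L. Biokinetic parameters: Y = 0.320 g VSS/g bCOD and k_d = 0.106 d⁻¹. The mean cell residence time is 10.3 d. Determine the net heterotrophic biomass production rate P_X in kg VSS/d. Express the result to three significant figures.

P_X ≈ 345 kg VSS/d

Y_obs = Y / (1 + k_d θ_c) = 0.320 / (1 + 0.106 × 10.3) = 0.320 / 2.092 = 0.1530.
ΔS = 2070 − 16.9 = 2053 mg/L, so the substrate removal rate is 1100 × 2053/1000 = 2258 kg bCOD/d.
Net biomass production P_X = Y_obs × Q·(S₀ − S) = 0.1530 × 2258 = 345.5 kg VSS/d.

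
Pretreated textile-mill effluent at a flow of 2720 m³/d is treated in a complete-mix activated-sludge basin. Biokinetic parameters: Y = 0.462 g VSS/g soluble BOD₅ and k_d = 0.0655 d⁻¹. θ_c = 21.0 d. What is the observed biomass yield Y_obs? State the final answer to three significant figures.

Y_obs ≈ 0.194 g VSS/g soluble BOD₅

Y_obs = Y / (1 + k_d θ_c) = 0.462 / (1 + 0.0655 × 21.0) = 0.462 / 2.376 = 0.1945.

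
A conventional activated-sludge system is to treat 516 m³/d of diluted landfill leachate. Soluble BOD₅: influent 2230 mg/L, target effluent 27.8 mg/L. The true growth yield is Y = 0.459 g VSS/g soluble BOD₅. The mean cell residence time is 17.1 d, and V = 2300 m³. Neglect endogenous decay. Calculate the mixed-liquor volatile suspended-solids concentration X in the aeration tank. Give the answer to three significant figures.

X = Y·Q·ΔS·θ_c / V = 0.459 × 516 × (2230 − 27.8) × 17.1 / 2300 = 3878 mg/L.

X ≈ 3880 mg/L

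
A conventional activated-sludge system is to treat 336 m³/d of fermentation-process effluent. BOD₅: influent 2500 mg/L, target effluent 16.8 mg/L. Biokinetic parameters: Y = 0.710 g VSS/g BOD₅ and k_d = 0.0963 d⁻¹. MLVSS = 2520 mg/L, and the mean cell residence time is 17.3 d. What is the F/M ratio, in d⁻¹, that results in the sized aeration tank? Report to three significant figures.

F/M ≈ 0.219 d⁻¹

Steady-state biomass mass balance: V·X·(1 + k_d·θ_c) = Y·Q·(S₀ − S)·θ_c, so V = 0.710 × 336 × (2500 − 16.8) × 17.3 / [2520 × (1 + 0.0963 × 17.3)] = 1.02×10^7 / 6718 = 1525 m³.
Food-to-microorganism ratio F/M = Q S₀ / (V X) = 336 × 2500 / (1525 × 2520) = 0.2185 d⁻¹.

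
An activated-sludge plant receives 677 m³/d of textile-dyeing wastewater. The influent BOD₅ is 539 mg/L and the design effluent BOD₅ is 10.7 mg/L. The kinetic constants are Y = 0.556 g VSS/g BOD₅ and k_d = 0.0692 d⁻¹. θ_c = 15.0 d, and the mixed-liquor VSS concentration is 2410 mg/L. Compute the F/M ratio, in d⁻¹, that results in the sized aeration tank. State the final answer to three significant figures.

From the SRT design equation V = Y Q (S₀−S) θ_c / [X (1 + k_d θ_c)] = 0.556 × 677 × (539 − 10.7) × 15.0 / [2410 × (1 + 0.0692 × 15.0)] = 2.98×10^6 / 4912 = 607.3 m³.
F/M = applied load / biomass = Q·S₀/(V·X) = 677 × 539 / (607.3 × 2410) = 0.2493 d⁻¹.

F/M ≈ 0.249 d⁻¹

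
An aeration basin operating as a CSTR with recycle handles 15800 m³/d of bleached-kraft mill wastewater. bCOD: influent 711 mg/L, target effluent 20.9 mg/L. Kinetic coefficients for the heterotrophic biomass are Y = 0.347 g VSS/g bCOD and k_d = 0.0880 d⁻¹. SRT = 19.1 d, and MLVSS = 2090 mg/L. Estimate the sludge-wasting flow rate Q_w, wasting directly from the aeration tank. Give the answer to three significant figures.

Q_w ≈ 675 m³/d

Steady-state biomass mass balance: V·X·(1 + k_d·θ_c) = Y·Q·(S₀ − S)·θ_c, so V = 0.347 × 15800 × (711 − 20.9) × 19.1 / [2090 × (1 + 0.0880 × 19.1)] = 7.23×10^7 / 5603 = 12898 m³.
With mixed-liquor wasting, θ_c = V/Q_w, so Q_w = V/θ_c = 12898/19.1 = 675.3 m³/d.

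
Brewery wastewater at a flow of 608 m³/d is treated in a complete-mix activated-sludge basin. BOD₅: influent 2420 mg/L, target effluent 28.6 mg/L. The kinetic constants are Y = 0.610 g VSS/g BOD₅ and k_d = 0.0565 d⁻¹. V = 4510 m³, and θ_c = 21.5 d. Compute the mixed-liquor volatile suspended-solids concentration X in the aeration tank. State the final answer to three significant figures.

X ≈ 1910 mg/L

Solving the biomass balance for X: X = Y Q (S₀−S) θ_c / [V (1+k_d θ_c)] = 0.610 × 608 × (2420 − 28.6) × 21.5 / [4510 × (1 + 0.0565 × 21.5)] = 1909 mg/L.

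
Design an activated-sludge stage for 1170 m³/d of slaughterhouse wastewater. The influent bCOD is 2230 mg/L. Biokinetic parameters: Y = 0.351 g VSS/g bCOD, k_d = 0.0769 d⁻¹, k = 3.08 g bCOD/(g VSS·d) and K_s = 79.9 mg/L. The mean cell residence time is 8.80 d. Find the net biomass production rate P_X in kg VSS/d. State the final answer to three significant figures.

P_X ≈ 542 kg VSS/d

Effluent substrate depends only on kinetics and SRT: S = K_s(1 + k_d θ_c) / [θ_c(Yk − k_d) − 1] = 79.9 × (1 + 0.0769 × 8.80) / [8.80 × (0.351 × 3.08 − 0.0769) − 1] = 134.0 / 7.837 = 17.10 mg/L.
The observed yield is Y_obs = Y/(1 + k_d·θ_c) = 0.351 / (1 + 0.0769 × 8.80) = 0.351 / 1.677 = 0.2093 g VSS per g bCOD removed.
ΔS = 2230 − 17.1 = 2213 mg/L, so the substrate removal rate is 1170 × 2213/1000 = 2589 kg bCOD/d.
Biomass produced: P_X = Y_obs·Q·ΔS = 0.2093 × 2589 ≈ 542.0 kg VSS/d.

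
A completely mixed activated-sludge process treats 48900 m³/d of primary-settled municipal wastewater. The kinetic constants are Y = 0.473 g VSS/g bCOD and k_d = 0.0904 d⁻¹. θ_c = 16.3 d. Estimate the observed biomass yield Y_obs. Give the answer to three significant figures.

Y_obs ≈ 0.191 g VSS/g bCOD

Y_obs = Y / (1 + k_d θ_c) = 0.473 / (1 + 0.0904 × 16.3) = 0.473 / 2.474 = 0.1912.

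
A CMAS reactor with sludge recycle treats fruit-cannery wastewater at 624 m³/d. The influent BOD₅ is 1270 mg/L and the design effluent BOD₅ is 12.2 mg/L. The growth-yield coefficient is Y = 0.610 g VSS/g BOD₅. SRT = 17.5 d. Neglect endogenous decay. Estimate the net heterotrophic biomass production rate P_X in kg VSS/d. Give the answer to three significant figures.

P_X ≈ 479 kg VSS/d

No decay correction is needed, so Y_obs = Y = 0.610.
Substrate removed = Q·(S₀ − S) = 624 m³/d × (1270 − 12.2) g/m³ = 7.85×10^5 g/d = 784.9 kg/d.
P_X = Y_obs · Q(S₀ − S) = 0.6100 × 784.9 = 478.8 kg VSS/d.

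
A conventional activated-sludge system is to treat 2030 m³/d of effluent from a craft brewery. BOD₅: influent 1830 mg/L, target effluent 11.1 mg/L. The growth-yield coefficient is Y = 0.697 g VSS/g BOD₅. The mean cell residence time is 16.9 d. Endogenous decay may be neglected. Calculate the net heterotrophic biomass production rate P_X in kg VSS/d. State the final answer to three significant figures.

P_X ≈ 2570 kg VSS/d

Since k_d ≈ 0, Y_obs = Y = 0.697 g VSS/g BOD₅.
Substrate removed = Q·(S₀ − S) = 2030 m³/d × (1830 − 11.1) g/m³ = 3.69×10^6 g/d = 3692 kg/d.
Net biomass production P_X = Y_obs × Q·(S₀ − S) = 0.6970 × 3692 = 2574 kg VSS/d.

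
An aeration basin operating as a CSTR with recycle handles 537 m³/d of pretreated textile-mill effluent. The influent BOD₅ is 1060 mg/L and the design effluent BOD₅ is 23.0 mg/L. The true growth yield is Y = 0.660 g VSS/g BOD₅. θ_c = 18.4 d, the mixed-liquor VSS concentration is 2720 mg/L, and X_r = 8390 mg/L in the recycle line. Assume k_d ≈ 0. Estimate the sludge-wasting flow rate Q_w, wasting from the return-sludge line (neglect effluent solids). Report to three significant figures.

Biomass mass balance (decay neglected): V·X = Y·Q·(S₀ − S)·θ_c, so V = 0.660 × 537 × (1060 − 23.0) × 18.4 / 2720 = 2486 m³.
θ_c = V·X/(Q_w·X_r) when wasting from the recycle, so Q_w = V·X/(θ_c·X_r) = 2486 × 2720 / (18.4 × 8390) = 43.81 m³/d.

Q_w ≈ 43.8 m³/d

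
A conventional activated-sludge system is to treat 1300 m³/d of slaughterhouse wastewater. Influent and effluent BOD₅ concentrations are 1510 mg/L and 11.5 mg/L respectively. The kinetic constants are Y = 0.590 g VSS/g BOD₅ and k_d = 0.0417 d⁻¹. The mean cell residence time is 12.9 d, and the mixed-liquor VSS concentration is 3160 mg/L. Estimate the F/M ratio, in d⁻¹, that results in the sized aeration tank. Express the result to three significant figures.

Steady-state biomass mass balance: V·X·(1 + k_d·θ_c) = Y·Q·(S₀ − S)·θ_c, so V = 0.590 × 1300 × (1510 − 11.5) × 12.9 / [3160 × (1 + 0.0417 × 12.9)] = 1.48×10^7 / 4860 = 3051 m³.
F/M = applied load / biomass = Q·S₀/(V·X) = 1300 × 1510 / (3051 × 3160) = 0.2036 d⁻¹.

F/M ≈ 0.204 d⁻¹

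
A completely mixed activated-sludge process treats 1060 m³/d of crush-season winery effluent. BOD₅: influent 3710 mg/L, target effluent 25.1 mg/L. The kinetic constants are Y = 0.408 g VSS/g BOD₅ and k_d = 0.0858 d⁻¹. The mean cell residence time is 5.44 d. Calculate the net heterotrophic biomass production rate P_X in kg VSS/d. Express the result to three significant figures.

Correct the yield for decay: Y_obs = Y/(1 + k_d θ_c) = 0.408 / (1 + 0.0858 × 5.44) = 0.408 / 1.467 = 0.2782.
Mass of BOD₅ removed per day: Q(S₀ − S) = 1060 × 3685 g/m³ = 3906 kg/d.
P_X = Y_obs · Q(S₀ − S) = 0.2782 × 3906 = 1087 kg VSS/d.

P_X ≈ 1090 kg VSS/d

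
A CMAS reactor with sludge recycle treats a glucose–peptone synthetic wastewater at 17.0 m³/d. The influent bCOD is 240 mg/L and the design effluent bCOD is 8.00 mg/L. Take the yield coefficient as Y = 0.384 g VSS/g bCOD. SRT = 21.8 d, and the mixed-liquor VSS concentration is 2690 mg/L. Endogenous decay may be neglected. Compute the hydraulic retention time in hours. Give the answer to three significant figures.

Biomass mass balance (decay neglected): V·X = Y·Q·(S₀ − S)·θ_c, so V = 0.384 × 17.0 × (240 − 8.00) × 21.8 / 2690 = 12.27 m³.
HRT = V/Q = 12.27 m³ / 17.0 m³·d⁻¹ = 0.7220 d × 24 = 17.33 h.

τ ≈ 17.3 h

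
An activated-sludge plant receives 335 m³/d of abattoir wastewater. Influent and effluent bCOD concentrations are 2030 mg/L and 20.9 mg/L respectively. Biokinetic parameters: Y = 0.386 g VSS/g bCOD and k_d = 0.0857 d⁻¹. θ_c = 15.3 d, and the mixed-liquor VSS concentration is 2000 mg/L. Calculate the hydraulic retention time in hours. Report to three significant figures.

τ ≈ 61.6 h

From the SRT design equation V = Y Q (S₀−S) θ_c / [X (1 + k_d θ_c)] = 0.386 × 335 × (2030 − 20.9) × 15.3 / [2000 × (1 + 0.0857 × 15.3)] = 3.97×10^6 / 4622 = 859.9 m³.
τ = V/Q = 859.9/335 = 2.567 d, or 61.61 h.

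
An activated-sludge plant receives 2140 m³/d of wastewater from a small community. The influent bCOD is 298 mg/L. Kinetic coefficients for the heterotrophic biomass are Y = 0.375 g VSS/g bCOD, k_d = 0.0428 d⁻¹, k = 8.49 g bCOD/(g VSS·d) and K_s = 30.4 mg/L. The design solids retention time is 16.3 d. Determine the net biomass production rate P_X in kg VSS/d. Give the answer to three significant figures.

P_X ≈ 140 kg VSS/d

For a completely mixed reactor with recycle the Lawrence–McCarty relation gives S = K_s·(1 + k_d·θ_c) / [θ_c·(Y·k − k_d) − 1] = 30.4 × (1 + 0.0428 × 16.3) / [16.3 × (0.375 × 8.49 − 0.0428) − 1] = 51.61 / 50.20 = 1.028 mg/L.
Observed yield with endogenous decay: Y_obs = Y / (1 + k_d·θ_c) = 0.375 / (1 + 0.0428 × 16.3) = 0.375 / 1.698 = 0.2209 g VSS/g bCOD.
Substrate removed = Q·(S₀ − S) = 2140 m³/d × (298 − 1.03) g/m³ = 6.36×10^5 g/d = 635.5 kg/d.
Biomass produced: P_X = Y_obs·Q·ΔS = 0.2209 × 635.5 ≈ 140.4 kg VSS/d.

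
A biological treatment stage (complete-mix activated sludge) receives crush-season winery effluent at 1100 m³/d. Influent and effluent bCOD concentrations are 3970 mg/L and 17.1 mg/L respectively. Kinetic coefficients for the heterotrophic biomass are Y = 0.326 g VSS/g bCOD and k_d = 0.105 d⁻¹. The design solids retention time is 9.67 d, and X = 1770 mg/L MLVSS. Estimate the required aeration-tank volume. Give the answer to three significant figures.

V ≈ 3840 m³

Rearranging the biomass balance for a CMAS with decay, V = Y·Q·ΔS·θ_c / [X·(1+k_d θ_c)] = 0.326 × 1100 × (3970 − 17.1) × 9.67 / [1770 × (1 + 0.105 × 9.67)] = 1.37×10^7 / 3567 = 3843 m³.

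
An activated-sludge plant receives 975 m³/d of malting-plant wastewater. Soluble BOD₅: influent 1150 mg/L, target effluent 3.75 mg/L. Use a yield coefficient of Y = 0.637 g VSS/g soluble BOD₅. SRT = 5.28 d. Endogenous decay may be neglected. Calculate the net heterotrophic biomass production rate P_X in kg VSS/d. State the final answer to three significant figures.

With endogenous decay neglected, the observed yield equals the true yield: Y_obs = Y = 0.637 g VSS/g soluble BOD₅.
Mass of soluble BOD₅ removed per day: Q(S₀ − S) = 975 × 1146 g/m³ = 1118 kg/d.
Biomass produced: P_X = Y_obs·Q·ΔS = 0.6370 × 1118 ≈ 711.9 kg VSS/d.

P_X ≈ 712 kg VSS/d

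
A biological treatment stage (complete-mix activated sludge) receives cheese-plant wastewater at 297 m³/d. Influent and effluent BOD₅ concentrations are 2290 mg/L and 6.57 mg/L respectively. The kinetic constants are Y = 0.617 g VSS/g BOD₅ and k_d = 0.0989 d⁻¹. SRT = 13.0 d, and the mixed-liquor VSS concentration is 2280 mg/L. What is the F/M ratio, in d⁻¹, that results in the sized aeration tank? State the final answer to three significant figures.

From the SRT design equation V = Y Q (S₀−S) θ_c / [X (1 + k_d θ_c)] = 0.617 × 297 × (2290 − 6.57) × 13.0 / [2280 × (1 + 0.0989 × 13.0)] = 5.44×10^6 / 5211 = 1044 m³.
F/M = Q·S₀ / (V·X) = 297 × 2290 / (1044 × 2280) = 0.2858 g BOD₅·(g VSS·d)⁻¹.

F/M ≈ 0.286 d⁻¹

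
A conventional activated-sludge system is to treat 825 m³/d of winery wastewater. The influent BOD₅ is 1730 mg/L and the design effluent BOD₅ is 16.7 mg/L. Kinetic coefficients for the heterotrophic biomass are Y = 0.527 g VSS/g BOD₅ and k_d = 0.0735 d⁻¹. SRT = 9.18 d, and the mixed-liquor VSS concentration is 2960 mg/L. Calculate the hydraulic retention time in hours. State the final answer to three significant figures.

Rearranging the biomass balance for a CMAS with decay, V = Y·Q·ΔS·θ_c / [X·(1+k_d θ_c)] = 0.527 × 825 × (1730 − 16.7) × 9.18 / [2960 × (1 + 0.0735 × 9.18)] = 6.84×10^6 / 4957 = 1379 m³.
τ = V/Q = 1379/825 = 1.672 d, or 40.13 h.

τ ≈ 40.1 h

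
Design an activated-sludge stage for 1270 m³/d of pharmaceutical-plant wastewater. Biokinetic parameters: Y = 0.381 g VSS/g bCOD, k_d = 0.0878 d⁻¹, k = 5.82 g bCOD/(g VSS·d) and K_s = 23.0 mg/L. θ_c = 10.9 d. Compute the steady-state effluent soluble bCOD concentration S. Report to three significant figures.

S ≈ 2.03 mg/L

Effluent substrate depends only on kinetics and SRT: S = K_s(1 + k_d θ_c) / [θ_c(Yk − k_d) − 1] = 23.0 × (1 + 0.0878 × 10.9) / [10.9 × (0.381 × 5.82 − 0.0878) − 1] = 45.01 / 22.21 = 2.026 mg/L.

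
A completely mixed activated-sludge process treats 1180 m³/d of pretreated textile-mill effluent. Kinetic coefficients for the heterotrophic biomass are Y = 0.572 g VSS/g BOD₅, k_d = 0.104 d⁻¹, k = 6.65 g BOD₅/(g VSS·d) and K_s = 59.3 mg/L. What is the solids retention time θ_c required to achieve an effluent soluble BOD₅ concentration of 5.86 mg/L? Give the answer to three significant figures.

θ_c ≈ 4.20 d

Specific growth rate at S = 5.86 mg/L: μ = YkS/(K_s+S) = 0.572·6.65·5.86/(59.3+5.86) = 0.3421 d⁻¹.
θ_c = 1/(μ − k_d) = 1/(0.3421 − 0.104) = 1/0.2381 = 4.200 d.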